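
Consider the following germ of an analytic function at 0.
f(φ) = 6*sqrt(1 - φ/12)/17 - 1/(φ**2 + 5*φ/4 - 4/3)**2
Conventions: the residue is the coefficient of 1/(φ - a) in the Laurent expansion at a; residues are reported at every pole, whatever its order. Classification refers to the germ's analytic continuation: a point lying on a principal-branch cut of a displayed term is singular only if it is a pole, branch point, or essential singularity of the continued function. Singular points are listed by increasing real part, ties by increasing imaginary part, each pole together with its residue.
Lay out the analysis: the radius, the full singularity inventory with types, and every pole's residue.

Denominator factor (φ**2 + 5*φ/4 - 4/3)^2: discriminant 331/48, real irrational roots -5/8 + (1/24)*sqrt(993) and -5/8 - (1/24)*sqrt(993); poles of order 2, moduli -5/8 + (1/24)*sqrt(993) and 5/8 + (1/24)*sqrt(993).
Branch term (6/17)*sqrt(1 - φ/(12)): its argument vanishes at φ = 12, a square-root branch point, modulus 12.
The radius of convergence is the smallest modulus among the singular points: -5/8 + (1/24)*sqrt(993).
The branch term is analytic at -5/8 - (1/24)*sqrt(993) and contributes nothing to the residue; only the rational part matters.
The factor φ**2 + 5*φ/4 - 4/3 splits as (φ - a)(φ - a') with a = -5/8 - (1/24)*sqrt(993), a' = -5/8 + (1/24)*sqrt(993). At the order-2 pole a set g(φ) = (φ - a)^2*(rational part) = [-1] / (φ - a')^2.
Order-2 pole: residue = g'(a); g'(-5/8 - (1/24)*sqrt(993)) = -(384/109561)*sqrt(993), so the residue is -(384/109561)*sqrt(993).
The branch term is analytic at -5/8 + (1/24)*sqrt(993) and contributes nothing to the residue; only the rational part matters.
The factor φ**2 + 5*φ/4 - 4/3 splits as (φ - a)(φ - a') with a = -5/8 + (1/24)*sqrt(993), a' = -5/8 - (1/24)*sqrt(993). At the order-2 pole a set g(φ) = (φ - a)^2*(rational part) = [-1] / (φ - a')^2.
Order-2 pole: residue = g'(a); g'(-5/8 + (1/24)*sqrt(993)) = (384/109561)*sqrt(993), so the residue is (384/109561)*sqrt(993).
List the singular points by increasing real part (a conjugate pair: the negative imaginary part first).

Radius of convergence at 0: -5/8 + (1/24)*sqrt(993).
At -5/8 - (1/24)*sqrt(993): a pole of order 2; residue -(384/109561)*sqrt(993).
At -5/8 + (1/24)*sqrt(993): a pole of order 2; residue (384/109561)*sqrt(993).
At 12: an algebraic (square-root) branch point.


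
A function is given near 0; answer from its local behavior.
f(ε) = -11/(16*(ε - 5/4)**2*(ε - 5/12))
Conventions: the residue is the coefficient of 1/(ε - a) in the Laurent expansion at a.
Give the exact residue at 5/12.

At the order-1 pole 5/12 set g(ε) = (ε - (5/12))*f(ε) = -11/(16*(ε - 5/4)**2).
Simple pole: residue = g(a) at a = 5/12, which is -99/100.

The residue is -99/100.


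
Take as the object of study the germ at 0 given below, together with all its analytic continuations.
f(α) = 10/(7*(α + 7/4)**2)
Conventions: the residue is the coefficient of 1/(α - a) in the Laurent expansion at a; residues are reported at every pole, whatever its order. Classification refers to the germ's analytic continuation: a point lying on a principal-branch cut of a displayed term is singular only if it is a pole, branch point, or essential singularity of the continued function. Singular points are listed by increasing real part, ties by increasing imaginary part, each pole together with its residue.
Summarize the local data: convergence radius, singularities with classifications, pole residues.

Denominator factor (α + 7/4)^2: pole of order 2 at -7/4, modulus 7/4.
The radius of convergence is the smallest modulus among the singular points: 7/4.
At the order-2 pole -7/4 set g(α) = (α - (-7/4))^2*f(α) = 10/7.
Order-2 pole: residue = g'(a); g'(-7/4) = 0, so the residue is 0.

Radius of convergence at 0: 7/4.
At -7/4: a pole of order 2; residue 0.


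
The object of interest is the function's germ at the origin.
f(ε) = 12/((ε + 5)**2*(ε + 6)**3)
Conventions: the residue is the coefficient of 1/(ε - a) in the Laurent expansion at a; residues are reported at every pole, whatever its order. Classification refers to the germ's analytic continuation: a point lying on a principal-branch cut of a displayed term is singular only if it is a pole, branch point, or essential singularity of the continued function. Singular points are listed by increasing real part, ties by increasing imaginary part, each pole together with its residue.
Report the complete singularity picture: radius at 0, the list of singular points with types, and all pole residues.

Radius of convergence at 0: 5.
At -6: a pole of order 3; residue 36.
At -5: a pole of order 2; residue -36.

Denominator factor (ε + 6)^3: pole of order 3 at -6, modulus 6.
Denominator factor (ε + 5)^2: pole of order 2 at -5, modulus 5.
The radius of convergence is the smallest modulus among the singular points: 5.
At the order-3 pole -6 set g(ε) = (ε - (-6))^3*f(ε) = 12/(ε + 5)**2.
Order-3 pole: residue = g''(a)/2; g''(-6) = 72, so the residue is 36.
At the order-2 pole -5 set g(ε) = (ε - (-5))^2*f(ε) = 12/(ε + 6)**3.
Order-2 pole: residue = g'(a); g'(-5) = -36, so the residue is -36.
List the singular points by increasing real part (a conjugate pair: the negative imaginary part first).


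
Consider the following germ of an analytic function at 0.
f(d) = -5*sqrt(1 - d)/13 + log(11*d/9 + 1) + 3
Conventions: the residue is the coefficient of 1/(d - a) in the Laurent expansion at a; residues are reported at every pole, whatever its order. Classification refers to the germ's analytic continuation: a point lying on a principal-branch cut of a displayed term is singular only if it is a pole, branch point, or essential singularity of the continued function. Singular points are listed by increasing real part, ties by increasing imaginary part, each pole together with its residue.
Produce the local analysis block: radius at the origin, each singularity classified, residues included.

Branch term (-5/13)*sqrt(1 - d/(1)): its argument vanishes at d = 1, a square-root branch point, modulus 1.
Branch term (1)*log(1 - d/(-9/11)): its argument vanishes at d = -9/11, a logarithmic branch point, modulus 9/11.
The radius of convergence is the smallest modulus among the singular points: 9/11.
List the singular points by increasing real part (a conjugate pair: the negative imaginary part first).

Radius of convergence at 0: 9/11.
At -9/11: a logarithmic branch point.
At 1: an algebraic (square-root) branch point.


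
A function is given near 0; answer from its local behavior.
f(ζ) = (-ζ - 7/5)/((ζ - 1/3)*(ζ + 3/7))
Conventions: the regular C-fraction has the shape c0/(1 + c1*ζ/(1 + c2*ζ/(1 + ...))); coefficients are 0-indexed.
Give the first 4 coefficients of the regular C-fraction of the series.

The regular C-fraction coefficients are [49/5, -29/21, -884/203, 147/29].

Taylor coefficients (expand at 0): a_0 = 49/5, a_1 = 203/15, a_2 = 3493/45, a_3 = 3955/27.
c0 = a_0 = 49/5. Peel one level at a time: if S = 1 + c*ζ/S' with S'(0) = 1, then c is the ζ-coefficient of S and S' = c*ζ/(S - 1).
S_1 = c0/f = 1 + (-29/21)*ζ + (-884/147)*ζ^2 + ...; c1 = -29/21.
S_2 = c1*ζ/(S_1 - 1) = 1 + (-884/203)*ζ + (18564/841)*ζ^2 + ...; c2 = -884/203.
S_3 = c2*ζ/(S_2 - 1) = 1 + (147/29)*ζ + ...; c3 = 147/29.


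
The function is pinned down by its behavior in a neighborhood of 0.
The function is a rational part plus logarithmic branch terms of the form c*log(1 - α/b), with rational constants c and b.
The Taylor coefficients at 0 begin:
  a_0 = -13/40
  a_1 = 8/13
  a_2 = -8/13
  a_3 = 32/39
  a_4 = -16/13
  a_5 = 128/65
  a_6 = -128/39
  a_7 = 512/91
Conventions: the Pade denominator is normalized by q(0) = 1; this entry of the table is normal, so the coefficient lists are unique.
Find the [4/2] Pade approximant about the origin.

The Pade approximant has numerator coefficients [-13/40, -49/195, 493/975, 32/195, -16/585]; denominator coefficients [1, 8/3, 8/5].

Taylor coefficients needed (read off): a_0 = -13/40, a_1 = 8/13, a_2 = -8/13, a_3 = 32/39, a_4 = -16/13, a_5 = 128/65, a_6 = -128/39.
Write the denominator as Q(α) = 1 + q1*α + q2*α^2. Requiring Q*f - P = O(α^7) with deg P <= 4 kills the coefficients of α^5..α^6 in Q*f:
  α^5: a_5 + q1*a_4 + q2*a_3 = 0, i.e. 128/65 + (-16/13)*q1 + (32/39)*q2 = 0.
  α^6: a_6 + q1*a_5 + q2*a_4 = 0, i.e. -128/39 + (128/65)*q1 + (-16/13)*q2 = 0.
Solving this linear system: q1 = 8/3, q2 = 8/5.
The numerator is Q*f truncated at degree 4: P0 = a_0 = -13/40; P1 = a_1 + q1*a_0 = -49/195; P2 = a_2 + q1*a_1 + q2*a_0 = 493/975; P3 = a_3 + q1*a_2 + q2*a_1 = 32/195; P4 = a_4 + q1*a_3 + q2*a_2 = -16/585.


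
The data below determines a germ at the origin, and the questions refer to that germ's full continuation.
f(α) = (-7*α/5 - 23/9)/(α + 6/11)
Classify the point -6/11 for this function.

The point is a pole of order 1.

The denominator factor α + 6/11 vanishes at -6/11 and appears to the power 1; the numerator there equals -887/495, nonzero, and no other factor vanishes.
Hence a pole whose order is the multiplicity, 1.


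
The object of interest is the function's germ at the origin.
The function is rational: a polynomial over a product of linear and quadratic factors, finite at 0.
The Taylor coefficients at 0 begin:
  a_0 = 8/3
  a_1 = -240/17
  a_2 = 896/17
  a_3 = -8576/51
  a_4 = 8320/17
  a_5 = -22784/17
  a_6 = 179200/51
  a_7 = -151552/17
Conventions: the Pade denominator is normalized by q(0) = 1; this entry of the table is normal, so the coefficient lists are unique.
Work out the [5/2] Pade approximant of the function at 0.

The Pade approximant has numerator coefficients [8/3, -106480/51663, 425920/154989, -170368/51663, 170368/51663, -340736/154989]; denominator coefficients [1, 4580/1013, 15808/3039].

Taylor coefficients needed (read off): a_0 = 8/3, a_1 = -240/17, a_2 = 896/17, a_3 = -8576/51, a_4 = 8320/17, a_5 = -22784/17, a_6 = 179200/51, a_7 = -151552/17.
Write the denominator as Q(σ) = 1 + q1*σ + q2*σ^2. Requiring Q*f - P = O(σ^8) with deg P <= 5 kills the coefficients of σ^6..σ^7 in Q*f:
  σ^6: a_6 + q1*a_5 + q2*a_4 = 0, i.e. 179200/51 + (-22784/17)*q1 + (8320/17)*q2 = 0.
  σ^7: a_7 + q1*a_6 + q2*a_5 = 0, i.e. -151552/17 + (179200/51)*q1 + (-22784/17)*q2 = 0.
Solving this linear system: q1 = 4580/1013, q2 = 15808/3039.
The numerator is Q*f truncated at degree 5: P0 = a_0 = 8/3; P1 = a_1 + q1*a_0 = -106480/51663; P2 = a_2 + q1*a_1 + q2*a_0 = 425920/154989; P3 = a_3 + q1*a_2 + q2*a_1 = -170368/51663; P4 = a_4 + q1*a_3 + q2*a_2 = 170368/51663; P5 = a_5 + q1*a_4 + q2*a_3 = -340736/154989.


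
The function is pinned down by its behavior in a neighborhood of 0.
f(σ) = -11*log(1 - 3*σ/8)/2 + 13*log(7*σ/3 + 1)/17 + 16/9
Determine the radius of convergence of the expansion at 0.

Branch term (13/17)*log(1 - σ/(-3/7)): its argument vanishes at σ = -3/7, a logarithmic branch point, modulus 3/7.
Branch term (-11/2)*log(1 - σ/(8/3)): its argument vanishes at σ = 8/3, a logarithmic branch point, modulus 8/3.
The radius of convergence is the smallest modulus among the singular points: 3/7.

The radius of convergence is 3/7.


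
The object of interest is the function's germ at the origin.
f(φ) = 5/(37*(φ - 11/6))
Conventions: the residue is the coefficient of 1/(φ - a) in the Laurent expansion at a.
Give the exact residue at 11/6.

At the order-1 pole 11/6 set g(φ) = (φ - (11/6))*f(φ) = 5/37.
Simple pole: residue = g(a) at a = 11/6, which is 5/37.

The residue is 5/37.


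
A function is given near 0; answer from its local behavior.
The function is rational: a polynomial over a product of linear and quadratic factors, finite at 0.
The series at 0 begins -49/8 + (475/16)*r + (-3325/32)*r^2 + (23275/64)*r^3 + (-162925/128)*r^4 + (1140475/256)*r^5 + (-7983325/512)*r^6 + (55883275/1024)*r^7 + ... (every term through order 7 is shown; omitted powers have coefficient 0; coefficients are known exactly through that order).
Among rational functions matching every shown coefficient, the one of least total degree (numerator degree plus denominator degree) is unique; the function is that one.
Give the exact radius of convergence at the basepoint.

The radius of convergence is 2/7.

No rational of total degree below 2 reproduces all 8 coefficients; solving the [1/1] Pade equations on them gives f(r) = (33*r/14 - 7/4)/(r + 2/7), whose expansion matches every shown term.
Denominator factor (r + 2/7): pole of order 1 at -2/7, modulus 2/7.
The radius of convergence is the smallest modulus among the singular points: 2/7.


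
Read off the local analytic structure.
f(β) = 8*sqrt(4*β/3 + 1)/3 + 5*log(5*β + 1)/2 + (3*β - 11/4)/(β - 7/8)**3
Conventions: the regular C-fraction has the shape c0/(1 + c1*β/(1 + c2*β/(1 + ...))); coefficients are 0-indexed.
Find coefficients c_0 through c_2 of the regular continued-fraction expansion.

Taylor coefficients (expand at 0): a_0 = 6968/1029, a_1 = 1031777/43218, a_2 = -27275881/1815156.
c0 = a_0 = 6968/1029. Peel one level at a time: if S = 1 + c*β/S' with S'(0) = 1, then c is the β-coefficient of S and S' = c*β/(S - 1).
S_1 = c0/f = 1 + (-1031777/292656)*β + (139402457393/9516392704)*β^2 + ...; c1 = -1031777/292656.
S_2 = c1*β/(S_1 - 1) = 1 + (418207372179/100651909904)*β + ...; c2 = 418207372179/100651909904.

The regular C-fraction coefficients are [6968/1029, -1031777/292656, 418207372179/100651909904].


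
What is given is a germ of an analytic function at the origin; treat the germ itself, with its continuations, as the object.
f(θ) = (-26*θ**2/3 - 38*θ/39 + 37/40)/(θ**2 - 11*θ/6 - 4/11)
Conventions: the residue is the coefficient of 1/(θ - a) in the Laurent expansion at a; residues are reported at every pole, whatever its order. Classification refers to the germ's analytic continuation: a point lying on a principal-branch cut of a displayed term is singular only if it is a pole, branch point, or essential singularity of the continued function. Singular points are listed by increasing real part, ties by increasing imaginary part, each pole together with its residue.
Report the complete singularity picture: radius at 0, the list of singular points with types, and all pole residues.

Radius of convergence at 0: -11/12 + (1/132)*sqrt(20977).
At 11/12 - (1/132)*sqrt(20977): a pole of order 1; residue -1973/234 + (2731193/49086180)*sqrt(20977).
At 11/12 + (1/132)*sqrt(20977): a pole of order 1; residue -1973/234 - (2731193/49086180)*sqrt(20977).

Denominator factor (θ**2 - 11*θ/6 - 4/11): discriminant 1907/396, real irrational roots 11/12 + (1/132)*sqrt(20977) and 11/12 - (1/132)*sqrt(20977); poles of order 1, moduli 11/12 + (1/132)*sqrt(20977) and -11/12 + (1/132)*sqrt(20977).
The radius of convergence is the smallest modulus among the singular points: -11/12 + (1/132)*sqrt(20977).
The factor θ**2 - 11*θ/6 - 4/11 splits as (θ - a)(θ - a') with a = 11/12 - (1/132)*sqrt(20977), a' = 11/12 + (1/132)*sqrt(20977). At the order-1 pole a set g(θ) = (θ - a)*f(θ) = [-26*θ**2/3 - 38*θ/39 + 37/40] / (θ - a').
Simple pole: residue = g(a) at a = 11/12 - (1/132)*sqrt(20977), which is -1973/234 + (2731193/49086180)*sqrt(20977).
The factor θ**2 - 11*θ/6 - 4/11 splits as (θ - a)(θ - a') with a = 11/12 + (1/132)*sqrt(20977), a' = 11/12 - (1/132)*sqrt(20977). At the order-1 pole a set g(θ) = (θ - a)*f(θ) = [-26*θ**2/3 - 38*θ/39 + 37/40] / (θ - a').
Simple pole: residue = g(a) at a = 11/12 + (1/132)*sqrt(20977), which is -1973/234 - (2731193/49086180)*sqrt(20977).
List the singular points by increasing real part (a conjugate pair: the negative imaginary part first).


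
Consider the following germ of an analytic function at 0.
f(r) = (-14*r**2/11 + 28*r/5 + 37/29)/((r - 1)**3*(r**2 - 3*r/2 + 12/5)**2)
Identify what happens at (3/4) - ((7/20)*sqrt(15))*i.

The denominator factor r**2 - 3*r/2 + 12/5 vanishes at (3/4) - ((7/20)*sqrt(15))*i and appears to the power 2; the numerator there equals (45289/6380) - ((1421/1100)*sqrt(15))*i, nonzero, and no other factor vanishes.
Hence a pole whose order is the multiplicity, 2.

The point is a pole of order 2.


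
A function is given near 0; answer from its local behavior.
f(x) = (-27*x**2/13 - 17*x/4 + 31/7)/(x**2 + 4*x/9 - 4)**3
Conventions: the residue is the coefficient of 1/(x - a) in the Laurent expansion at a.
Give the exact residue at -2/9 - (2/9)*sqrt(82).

The factor x**2 + 4*x/9 - 4 splits as (x - a)(x - a') with a = -2/9 - (2/9)*sqrt(82), a' = -2/9 + (2/9)*sqrt(82). At the order-3 pole a set g(x) = (x - a)^3*f(x) = [-27*x**2/13 - 17*x/4 + 31/7] / (x - a')^3.
Order-3 pole: residue = g''(a)/2; g''(-2/9 - (2/9)*sqrt(82)) = -(260307675/25689337856)*sqrt(82), so the residue is -(260307675/51378675712)*sqrt(82).

The residue is -(260307675/51378675712)*sqrt(82).


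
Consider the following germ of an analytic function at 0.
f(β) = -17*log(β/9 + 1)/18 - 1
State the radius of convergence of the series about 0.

Branch term (-17/18)*log(1 - β/(-9)): its argument vanishes at β = -9, a logarithmic branch point, modulus 9.
The radius of convergence is the smallest modulus among the singular points: 9.

The radius of convergence is 9.


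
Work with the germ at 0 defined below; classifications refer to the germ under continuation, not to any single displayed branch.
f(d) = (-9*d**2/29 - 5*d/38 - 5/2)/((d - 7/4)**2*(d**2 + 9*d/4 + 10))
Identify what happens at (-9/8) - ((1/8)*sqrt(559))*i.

The denominator factor d**2 + 9*d/4 + 10 vanishes at (-9/8) - ((1/8)*sqrt(559))*i and appears to the power 1; the numerator there equals (-601/17632) - ((1249/17632)*sqrt(559))*i, nonzero, and no other factor vanishes.
Hence a pole whose order is the multiplicity, 1.

The point is a pole of order 1.


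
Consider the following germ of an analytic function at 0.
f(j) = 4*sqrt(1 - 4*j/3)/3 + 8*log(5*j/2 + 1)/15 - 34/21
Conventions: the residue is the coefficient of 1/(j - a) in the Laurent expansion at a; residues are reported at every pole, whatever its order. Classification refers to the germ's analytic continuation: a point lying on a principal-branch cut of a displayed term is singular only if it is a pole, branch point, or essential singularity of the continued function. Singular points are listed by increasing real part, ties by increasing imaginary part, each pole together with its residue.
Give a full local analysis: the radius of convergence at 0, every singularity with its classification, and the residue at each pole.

Branch term (4/3)*sqrt(1 - j/(3/4)): its argument vanishes at j = 3/4, a square-root branch point, modulus 3/4.
Branch term (8/15)*log(1 - j/(-2/5)): its argument vanishes at j = -2/5, a logarithmic branch point, modulus 2/5.
The radius of convergence is the smallest modulus among the singular points: 2/5.
List the singular points by increasing real part (a conjugate pair: the negative imaginary part first).

Radius of convergence at 0: 2/5.
At -2/5: a logarithmic branch point.
At 3/4: an algebraic (square-root) branch point.


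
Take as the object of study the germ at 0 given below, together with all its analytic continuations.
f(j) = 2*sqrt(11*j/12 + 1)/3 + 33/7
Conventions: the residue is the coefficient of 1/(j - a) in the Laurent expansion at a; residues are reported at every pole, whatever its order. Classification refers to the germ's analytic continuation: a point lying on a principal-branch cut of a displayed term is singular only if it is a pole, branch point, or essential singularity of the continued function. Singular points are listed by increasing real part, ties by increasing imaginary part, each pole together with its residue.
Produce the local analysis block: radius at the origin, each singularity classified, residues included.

Radius of convergence at 0: 12/11.
At -12/11: an algebraic (square-root) branch point.

Branch term (2/3)*sqrt(1 - j/(-12/11)): its argument vanishes at j = -12/11, a square-root branch point, modulus 12/11.
The radius of convergence is the smallest modulus among the singular points: 12/11.


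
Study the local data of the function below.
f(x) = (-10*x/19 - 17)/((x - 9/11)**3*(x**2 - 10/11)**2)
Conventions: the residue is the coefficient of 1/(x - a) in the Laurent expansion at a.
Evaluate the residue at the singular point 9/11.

At the order-3 pole 9/11 set g(x) = (x - (9/11))^3*f(x) = (-10*x/19 - 17)/(x**2 - 10/11)**2.
Order-3 pole: residue = g''(a)/2; g''(9/11) = -1211982858460/13438339, so the residue is -605991429230/13438339.

The residue is -605991429230/13438339.


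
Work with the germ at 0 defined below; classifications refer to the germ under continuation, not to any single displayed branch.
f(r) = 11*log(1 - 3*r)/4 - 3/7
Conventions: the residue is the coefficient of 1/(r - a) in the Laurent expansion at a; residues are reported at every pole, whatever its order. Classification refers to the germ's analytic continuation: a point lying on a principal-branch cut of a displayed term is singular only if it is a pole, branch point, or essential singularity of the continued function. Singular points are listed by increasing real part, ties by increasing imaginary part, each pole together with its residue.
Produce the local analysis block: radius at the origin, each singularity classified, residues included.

Branch term (11/4)*log(1 - r/(1/3)): its argument vanishes at r = 1/3, a logarithmic branch point, modulus 1/3.
The radius of convergence is the smallest modulus among the singular points: 1/3.

Radius of convergence at 0: 1/3.
At 1/3: a logarithmic branch point.


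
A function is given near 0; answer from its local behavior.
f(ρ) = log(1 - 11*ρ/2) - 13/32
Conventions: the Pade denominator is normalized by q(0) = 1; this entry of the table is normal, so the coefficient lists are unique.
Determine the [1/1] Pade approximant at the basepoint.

Taylor coefficients needed (expand at 0): a_0 = -13/32, a_1 = -11/2, a_2 = -121/8.
Write the denominator as Q(ρ) = 1 + q1*ρ. Requiring Q*f - P = O(ρ^3) with deg P <= 1 kills the coefficients of ρ^2..ρ^2 in Q*f:
  ρ^2: a_2 + q1*a_1 = 0, i.e. -121/8 + (-11/2)*q1 = 0.
Solving this linear system: q1 = -11/4.
The numerator is Q*f truncated at degree 1: P0 = a_0 = -13/32; P1 = a_1 + q1*a_0 = -561/128.

The Pade approximant has numerator coefficients [-13/32, -561/128]; denominator coefficients [1, -11/4].


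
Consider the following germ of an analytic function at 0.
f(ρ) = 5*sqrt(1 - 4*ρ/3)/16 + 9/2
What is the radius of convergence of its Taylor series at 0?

The radius of convergence is 3/4.

Branch term (5/16)*sqrt(1 - ρ/(3/4)): its argument vanishes at ρ = 3/4, a square-root branch point, modulus 3/4.
The radius of convergence is the smallest modulus among the singular points: 3/4.


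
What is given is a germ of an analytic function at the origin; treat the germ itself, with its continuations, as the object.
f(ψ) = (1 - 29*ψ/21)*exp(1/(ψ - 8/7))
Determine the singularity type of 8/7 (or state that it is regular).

The point is an essential singularity.

The exponent 1/(ψ - (8/7)) has a pole at 8/7, so exp(1/(ψ - (8/7))) takes every nonzero value near it: an essential singularity (not a pole of any order).


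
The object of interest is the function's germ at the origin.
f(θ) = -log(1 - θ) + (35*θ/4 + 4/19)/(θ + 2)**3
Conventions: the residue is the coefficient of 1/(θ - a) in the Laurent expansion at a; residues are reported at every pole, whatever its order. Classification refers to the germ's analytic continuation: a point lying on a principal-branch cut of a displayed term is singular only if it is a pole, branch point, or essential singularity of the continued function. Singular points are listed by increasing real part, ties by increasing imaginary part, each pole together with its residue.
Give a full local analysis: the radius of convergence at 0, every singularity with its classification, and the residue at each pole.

Radius of convergence at 0: 1.
At -2: a pole of order 3; residue 0.
At 1: a logarithmic branch point.

Denominator factor (θ + 2)^3: pole of order 3 at -2, modulus 2.
Branch term (-1)*log(1 - θ/(1)): its argument vanishes at θ = 1, a logarithmic branch point, modulus 1.
The radius of convergence is the smallest modulus among the singular points: 1.
The branch term is analytic at -2 and contributes nothing to the residue; only the rational part matters.
At the order-3 pole -2 set g(θ) = (θ - (-2))^3*(rational part) = 35*θ/4 + 4/19.
Order-3 pole: residue = g''(a)/2; g''(-2) = 0, so the residue is 0.
List the singular points by increasing real part (a conjugate pair: the negative imaginary part first).


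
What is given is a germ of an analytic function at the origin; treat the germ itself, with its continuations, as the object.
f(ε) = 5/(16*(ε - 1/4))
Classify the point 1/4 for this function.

The point is a pole of order 1.

The denominator factor ε - 1/4 vanishes at 1/4 and appears to the power 1; the numerator there equals 5/16, nonzero, and no other factor vanishes.
Hence a pole whose order is the multiplicity, 1.


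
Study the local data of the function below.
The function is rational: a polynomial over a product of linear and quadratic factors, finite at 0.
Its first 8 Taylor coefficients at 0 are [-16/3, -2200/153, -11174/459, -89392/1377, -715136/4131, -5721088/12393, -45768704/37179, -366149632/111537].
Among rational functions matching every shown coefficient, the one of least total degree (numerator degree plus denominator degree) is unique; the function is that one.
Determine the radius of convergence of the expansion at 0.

No rational of total degree below 3 reproduces all 8 coefficients; solving the [2/1] Pade equations on them gives f(ω) = (-21*ω**2/4 + ω/17 + 2)/(ω - 3/8), whose expansion matches every shown term.
Denominator factor (ω - 3/8): pole of order 1 at 3/8, modulus 3/8.
The radius of convergence is the smallest modulus among the singular points: 3/8.

The radius of convergence is 3/8.


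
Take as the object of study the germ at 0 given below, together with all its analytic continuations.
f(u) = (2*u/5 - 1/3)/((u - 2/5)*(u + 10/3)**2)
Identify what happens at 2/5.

The point is a pole of order 1.

The denominator factor u - 2/5 vanishes at 2/5 and appears to the power 1; the numerator there equals -13/75, nonzero, and no other factor vanishes.
Hence a pole whose order is the multiplicity, 1.


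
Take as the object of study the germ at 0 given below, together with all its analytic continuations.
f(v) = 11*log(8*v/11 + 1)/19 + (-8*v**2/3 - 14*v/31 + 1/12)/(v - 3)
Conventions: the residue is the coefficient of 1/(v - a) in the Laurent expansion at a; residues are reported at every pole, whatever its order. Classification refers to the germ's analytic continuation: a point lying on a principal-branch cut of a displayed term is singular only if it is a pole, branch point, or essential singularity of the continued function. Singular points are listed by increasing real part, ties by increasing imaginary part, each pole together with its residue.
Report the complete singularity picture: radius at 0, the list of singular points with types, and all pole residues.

Radius of convergence at 0: 11/8.
At -11/8: a logarithmic branch point.
At 3: a pole of order 1; residue -9401/372.

Denominator factor (v - 3): pole of order 1 at 3, modulus 3.
Branch term (11/19)*log(1 - v/(-11/8)): its argument vanishes at v = -11/8, a logarithmic branch point, modulus 11/8.
The radius of convergence is the smallest modulus among the singular points: 11/8.
The branch term is analytic at 3 and contributes nothing to the residue; only the rational part matters.
At the order-1 pole 3 set g(v) = (v - (3))*(rational part) = -8*v**2/3 - 14*v/31 + 1/12.
Simple pole: residue = g(a) at a = 3, which is -9401/372.
List the singular points by increasing real part (a conjugate pair: the negative imaginary part first).


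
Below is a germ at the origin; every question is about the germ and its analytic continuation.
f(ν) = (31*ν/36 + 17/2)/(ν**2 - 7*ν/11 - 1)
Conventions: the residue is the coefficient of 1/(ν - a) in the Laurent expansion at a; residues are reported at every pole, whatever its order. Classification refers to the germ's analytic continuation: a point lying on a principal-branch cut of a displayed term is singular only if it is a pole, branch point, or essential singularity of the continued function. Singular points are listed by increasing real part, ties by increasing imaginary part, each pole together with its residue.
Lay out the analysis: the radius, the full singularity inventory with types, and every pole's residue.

Denominator factor (ν**2 - 7*ν/11 - 1): discriminant 533/121, real irrational roots 7/22 + (1/22)*sqrt(533) and 7/22 - (1/22)*sqrt(533); poles of order 1, moduli 7/22 + (1/22)*sqrt(533) and -7/22 + (1/22)*sqrt(533).
The radius of convergence is the smallest modulus among the singular points: -7/22 + (1/22)*sqrt(533).
The factor ν**2 - 7*ν/11 - 1 splits as (ν - a)(ν - a') with a = 7/22 - (1/22)*sqrt(533), a' = 7/22 + (1/22)*sqrt(533). At the order-1 pole a set g(ν) = (ν - a)*f(ν) = [31*ν/36 + 17/2] / (ν - a').
Simple pole: residue = g(a) at a = 7/22 - (1/22)*sqrt(533), which is 31/72 - (6949/38376)*sqrt(533).
The factor ν**2 - 7*ν/11 - 1 splits as (ν - a)(ν - a') with a = 7/22 + (1/22)*sqrt(533), a' = 7/22 - (1/22)*sqrt(533). At the order-1 pole a set g(ν) = (ν - a)*f(ν) = [31*ν/36 + 17/2] / (ν - a').
Simple pole: residue = g(a) at a = 7/22 + (1/22)*sqrt(533), which is 31/72 + (6949/38376)*sqrt(533).
List the singular points by increasing real part (a conjugate pair: the negative imaginary part first).

Radius of convergence at 0: -7/22 + (1/22)*sqrt(533).
At 7/22 - (1/22)*sqrt(533): a pole of order 1; residue 31/72 - (6949/38376)*sqrt(533).
At 7/22 + (1/22)*sqrt(533): a pole of order 1; residue 31/72 + (6949/38376)*sqrt(533).


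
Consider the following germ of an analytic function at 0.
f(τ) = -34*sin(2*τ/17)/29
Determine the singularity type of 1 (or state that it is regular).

The point is a regular point.

There is no denominator, hence no pole anywhere.
The factor sin(2*τ/17) is entire.
So the germ continues analytically to 1.


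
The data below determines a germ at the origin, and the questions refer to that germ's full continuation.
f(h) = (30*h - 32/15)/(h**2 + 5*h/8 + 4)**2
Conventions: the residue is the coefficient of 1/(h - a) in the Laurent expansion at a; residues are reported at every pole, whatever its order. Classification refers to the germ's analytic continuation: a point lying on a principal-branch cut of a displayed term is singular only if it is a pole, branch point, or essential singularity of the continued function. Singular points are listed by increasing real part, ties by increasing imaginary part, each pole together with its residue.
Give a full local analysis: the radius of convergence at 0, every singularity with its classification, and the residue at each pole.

Radius of convergence at 0: 2.
At (-5/16) - ((3/16)*sqrt(111))*i: a pole of order 2; residue -((176768/4990005)*sqrt(111))*i.
At (-5/16) + ((3/16)*sqrt(111))*i: a pole of order 2; residue ((176768/4990005)*sqrt(111))*i.

Denominator factor (h**2 + 5*h/8 + 4)^2: discriminant -999/64, complex-conjugate roots (-5/16) + ((3/16)*sqrt(111))*i and (-5/16) - ((3/16)*sqrt(111))*i; poles of order 2, moduli 2 and 2.
The radius of convergence is the smallest modulus among the singular points: 2.
The factor h**2 + 5*h/8 + 4 splits as (h - a)(h - a') with a = (-5/16) - ((3/16)*sqrt(111))*i, a' = (-5/16) + ((3/16)*sqrt(111))*i. At the order-2 pole a set g(h) = (h - a)^2*f(h) = [30*h - 32/15] / (h - a')^2.
Order-2 pole: residue = g'(a); g'((-5/16) - ((3/16)*sqrt(111))*i) = -((176768/4990005)*sqrt(111))*i, so the residue is -((176768/4990005)*sqrt(111))*i.
The factor h**2 + 5*h/8 + 4 splits as (h - a)(h - a') with a = (-5/16) + ((3/16)*sqrt(111))*i, a' = (-5/16) - ((3/16)*sqrt(111))*i. At the order-2 pole a set g(h) = (h - a)^2*f(h) = [30*h - 32/15] / (h - a')^2.
Order-2 pole: residue = g'(a); g'((-5/16) + ((3/16)*sqrt(111))*i) = ((176768/4990005)*sqrt(111))*i, so the residue is ((176768/4990005)*sqrt(111))*i.
List the singular points by increasing real part (a conjugate pair: the negative imaginary part first).


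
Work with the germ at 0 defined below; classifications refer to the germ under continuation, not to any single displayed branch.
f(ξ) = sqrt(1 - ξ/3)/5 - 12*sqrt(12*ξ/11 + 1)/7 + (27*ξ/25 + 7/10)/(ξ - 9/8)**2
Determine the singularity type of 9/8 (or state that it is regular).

The denominator factor ξ - 9/8 vanishes at 9/8 and appears to the power 2; the numerator there equals 383/200, nonzero, and no other factor vanishes.
The branch terms are analytic at this point.
Hence a pole whose order is the multiplicity, 2.

The point is a pole of order 2.


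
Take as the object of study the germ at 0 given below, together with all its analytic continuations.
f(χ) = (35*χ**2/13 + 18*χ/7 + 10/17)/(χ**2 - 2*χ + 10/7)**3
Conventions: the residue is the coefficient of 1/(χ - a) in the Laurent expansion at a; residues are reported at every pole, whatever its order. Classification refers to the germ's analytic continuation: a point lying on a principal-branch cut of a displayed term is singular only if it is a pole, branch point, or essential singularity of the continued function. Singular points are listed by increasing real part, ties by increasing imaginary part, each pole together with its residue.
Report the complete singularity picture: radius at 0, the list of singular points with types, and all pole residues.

Radius of convergence at 0: (1/7)*sqrt(70).
At (1) - ((1/7)*sqrt(21))*i: a pole of order 3; residue ((469/221)*sqrt(21))*i.
At (1) + ((1/7)*sqrt(21))*i: a pole of order 3; residue -((469/221)*sqrt(21))*i.


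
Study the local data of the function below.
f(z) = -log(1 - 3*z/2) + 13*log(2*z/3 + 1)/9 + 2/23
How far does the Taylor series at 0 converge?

The radius of convergence is 2/3.

Branch term (13/9)*log(1 - z/(-3/2)): its argument vanishes at z = -3/2, a logarithmic branch point, modulus 3/2.
Branch term (-1)*log(1 - z/(2/3)): its argument vanishes at z = 2/3, a logarithmic branch point, modulus 2/3.
The radius of convergence is the smallest modulus among the singular points: 2/3.


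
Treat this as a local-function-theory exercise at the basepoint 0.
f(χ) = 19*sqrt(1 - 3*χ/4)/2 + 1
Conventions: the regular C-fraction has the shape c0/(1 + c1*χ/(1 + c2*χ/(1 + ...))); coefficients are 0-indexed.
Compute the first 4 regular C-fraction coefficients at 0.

Taylor coefficients (expand at 0): a_0 = 21/2, a_1 = -57/16, a_2 = -171/256, a_3 = -513/2048.
c0 = a_0 = 21/2. Peel one level at a time: if S = 1 + c*χ/S' with S'(0) = 1, then c is the χ-coefficient of S and S' = c*χ/(S - 1).
S_1 = c0/f = 1 + (19/56)*χ + (1121/6272)*χ^2 + ...; c1 = 19/56.
S_2 = c1*χ/(S_1 - 1) = 1 + (-59/112)*χ + (-9/256)*χ^2 + ...; c2 = -59/112.
S_3 = c2*χ/(S_2 - 1) = 1 + (-63/944)*χ + ...; c3 = -63/944.

The regular C-fraction coefficients are [21/2, 19/56, -59/112, -63/944].


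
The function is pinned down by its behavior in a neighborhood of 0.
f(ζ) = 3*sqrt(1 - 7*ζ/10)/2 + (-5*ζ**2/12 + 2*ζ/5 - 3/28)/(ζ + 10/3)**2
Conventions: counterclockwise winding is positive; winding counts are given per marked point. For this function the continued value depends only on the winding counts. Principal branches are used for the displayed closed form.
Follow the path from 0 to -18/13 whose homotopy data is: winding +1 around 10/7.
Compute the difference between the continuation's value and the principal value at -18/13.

Continued minus principal equals -(24/65)*sqrt(130).

The rational part is single-valued and drops out of the difference; each branch term changes only by its own monodromy.
(3/2)*sqrt(1 - ζ/(10/7)): winding +1 is odd, the square root flips sign, contributing -2*(3/2)*sqrt(1 - (-18/13)/(10/7)) = -2*(3/2)*sqrt(128/65) = -(24/65)*sqrt(130).
Summing the contributions at ζ = -18/13 gives -(24/65)*sqrt(130).


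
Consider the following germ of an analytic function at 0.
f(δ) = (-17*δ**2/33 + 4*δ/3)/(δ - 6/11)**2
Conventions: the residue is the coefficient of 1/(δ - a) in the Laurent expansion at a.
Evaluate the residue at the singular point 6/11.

At the order-2 pole 6/11 set g(δ) = (δ - (6/11))^2*f(δ) = -17*δ**2/33 + 4*δ/3.
Order-2 pole: residue = g'(a); g'(6/11) = 280/363, so the residue is 280/363.

The residue is 280/363.


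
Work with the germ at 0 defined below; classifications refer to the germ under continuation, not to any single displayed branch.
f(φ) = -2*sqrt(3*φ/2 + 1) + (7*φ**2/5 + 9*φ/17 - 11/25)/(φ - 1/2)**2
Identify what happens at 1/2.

The denominator factor φ - 1/2 vanishes at 1/2 and appears to the power 2; the numerator there equals 297/1700, nonzero, and no other factor vanishes.
The branch terms are analytic at this point.
Hence a pole whose order is the multiplicity, 2.

The point is a pole of order 2.


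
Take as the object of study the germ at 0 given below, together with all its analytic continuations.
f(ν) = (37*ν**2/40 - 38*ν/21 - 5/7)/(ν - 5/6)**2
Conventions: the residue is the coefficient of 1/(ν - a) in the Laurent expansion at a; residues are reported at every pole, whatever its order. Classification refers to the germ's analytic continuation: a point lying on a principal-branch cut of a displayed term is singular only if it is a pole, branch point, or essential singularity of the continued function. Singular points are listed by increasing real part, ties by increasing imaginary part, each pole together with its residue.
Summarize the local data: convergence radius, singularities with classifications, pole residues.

Denominator factor (ν - 5/6)^2: pole of order 2 at 5/6, modulus 5/6.
The radius of convergence is the smallest modulus among the singular points: 5/6.
At the order-2 pole 5/6 set g(ν) = (ν - (5/6))^2*f(ν) = 37*ν**2/40 - 38*ν/21 - 5/7.
Order-2 pole: residue = g'(a); g'(5/6) = -15/56, so the residue is -15/56.

Radius of convergence at 0: 5/6.
At 5/6: a pole of order 2; residue -15/56.


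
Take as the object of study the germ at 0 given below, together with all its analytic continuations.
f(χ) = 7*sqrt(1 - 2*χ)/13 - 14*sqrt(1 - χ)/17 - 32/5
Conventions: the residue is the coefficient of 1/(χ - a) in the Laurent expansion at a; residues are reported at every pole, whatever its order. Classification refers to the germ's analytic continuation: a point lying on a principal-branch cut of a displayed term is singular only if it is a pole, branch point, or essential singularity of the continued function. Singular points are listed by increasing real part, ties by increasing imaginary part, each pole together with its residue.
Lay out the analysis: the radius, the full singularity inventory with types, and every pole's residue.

Branch term (7/13)*sqrt(1 - χ/(1/2)): its argument vanishes at χ = 1/2, a square-root branch point, modulus 1/2.
Branch term (-14/17)*sqrt(1 - χ/(1)): its argument vanishes at χ = 1, a square-root branch point, modulus 1.
The radius of convergence is the smallest modulus among the singular points: 1/2.
List the singular points by increasing real part (a conjugate pair: the negative imaginary part first).

Radius of convergence at 0: 1/2.
At 1/2: an algebraic (square-root) branch point.
At 1: an algebraic (square-root) branch point.


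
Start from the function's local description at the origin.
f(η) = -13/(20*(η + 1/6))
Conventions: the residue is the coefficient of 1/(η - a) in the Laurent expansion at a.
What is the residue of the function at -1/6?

The residue is -13/20.

At the order-1 pole -1/6 set g(η) = (η - (-1/6))*f(η) = -13/20.
Simple pole: residue = g(a) at a = -1/6, which is -13/20.


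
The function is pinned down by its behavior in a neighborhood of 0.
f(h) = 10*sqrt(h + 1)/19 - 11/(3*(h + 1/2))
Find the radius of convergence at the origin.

The radius of convergence is 1/2.

Denominator factor (h + 1/2): pole of order 1 at -1/2, modulus 1/2.
Branch term (10/19)*sqrt(1 - h/(-1)): its argument vanishes at h = -1, a square-root branch point, modulus 1.
The radius of convergence is the smallest modulus among the singular points: 1/2.
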